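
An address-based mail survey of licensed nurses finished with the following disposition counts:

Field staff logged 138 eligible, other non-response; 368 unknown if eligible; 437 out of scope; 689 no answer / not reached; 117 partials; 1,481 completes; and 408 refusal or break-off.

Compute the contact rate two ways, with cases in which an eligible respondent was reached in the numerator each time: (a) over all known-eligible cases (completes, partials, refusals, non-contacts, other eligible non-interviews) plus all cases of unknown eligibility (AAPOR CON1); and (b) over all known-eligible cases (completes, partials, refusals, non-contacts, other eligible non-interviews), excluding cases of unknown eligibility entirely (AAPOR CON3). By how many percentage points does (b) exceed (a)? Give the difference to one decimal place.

8.7

Numerator = 1481 + 117 + 408 + 138 = 2144
Denominator = 1481 + 117 + 408 + 689 + 138 + 368 = 3201
CON1 = 2144 / 3201 = 0.6698
Denominator = 1481 + 117 + 408 + 689 + 138 = 2833
CON3 = 2144 / 2833 = 0.7568
Difference = 75.68 − 66.98 = 8.70 percentage points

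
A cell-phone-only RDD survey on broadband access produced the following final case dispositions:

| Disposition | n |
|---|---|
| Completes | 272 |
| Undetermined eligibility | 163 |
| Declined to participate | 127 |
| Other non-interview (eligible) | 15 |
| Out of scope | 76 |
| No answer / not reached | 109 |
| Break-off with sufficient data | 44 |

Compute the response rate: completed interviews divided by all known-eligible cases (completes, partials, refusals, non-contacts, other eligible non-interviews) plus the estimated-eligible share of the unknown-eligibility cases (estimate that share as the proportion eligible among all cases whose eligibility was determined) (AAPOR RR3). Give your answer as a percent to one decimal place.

38.3%

Num = 272
Determined eligible = 272 + 44 + 127 + 109 + 15 = 567
e = 567 / (567 + 76) = 567 / 643 = 0.8818
e × U = 0.8818 × 163 = 143.73
Denom = 567 + 143.73 = 710.73
RR3 = 272 / 710.73 = 0.3827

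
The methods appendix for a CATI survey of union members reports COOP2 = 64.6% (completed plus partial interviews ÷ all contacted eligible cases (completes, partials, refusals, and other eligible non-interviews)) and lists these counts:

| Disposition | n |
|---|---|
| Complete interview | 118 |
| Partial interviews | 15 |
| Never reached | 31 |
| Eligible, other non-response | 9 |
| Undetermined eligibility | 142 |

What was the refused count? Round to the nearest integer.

Num = 118 + 15 = 133
COOP2 = 133 / D = 0.646
D = 133 / 0.646 = 205.9
Rest of base = 142
refused = 205.9 − 142 ≈ 64

64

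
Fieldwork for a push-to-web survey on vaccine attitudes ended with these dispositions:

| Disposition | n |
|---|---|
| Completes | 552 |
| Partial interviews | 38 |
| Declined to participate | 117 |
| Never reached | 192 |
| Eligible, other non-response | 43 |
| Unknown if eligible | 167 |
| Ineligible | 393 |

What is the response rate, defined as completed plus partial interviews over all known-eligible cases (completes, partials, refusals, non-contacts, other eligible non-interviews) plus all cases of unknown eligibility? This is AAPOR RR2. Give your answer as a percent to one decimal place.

53.2%

Top → 552 + 38 = 590
Base → 552 + 38 + 117 + 192 + 43 + 167 = 1109
RR2 = 590 / 1109 = 0.5320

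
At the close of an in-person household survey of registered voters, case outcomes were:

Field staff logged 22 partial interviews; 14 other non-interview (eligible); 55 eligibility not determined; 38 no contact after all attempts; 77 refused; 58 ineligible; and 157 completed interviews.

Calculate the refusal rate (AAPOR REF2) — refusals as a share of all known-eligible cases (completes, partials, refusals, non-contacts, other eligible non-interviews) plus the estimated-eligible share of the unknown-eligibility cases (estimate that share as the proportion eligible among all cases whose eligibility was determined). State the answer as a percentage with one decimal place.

21.7%

Numerator = 77
Determined eligible = 157 + 22 + 77 + 38 + 14 = 308
e = 308 / (308 + 58) = 308 / 366 = 0.8415
Estimated eligible among unknowns = 0.8415 × 55 = 46.28
Base = 308 + 46.28 = 354.28
REF2 = 77 / 354.28 = 0.2173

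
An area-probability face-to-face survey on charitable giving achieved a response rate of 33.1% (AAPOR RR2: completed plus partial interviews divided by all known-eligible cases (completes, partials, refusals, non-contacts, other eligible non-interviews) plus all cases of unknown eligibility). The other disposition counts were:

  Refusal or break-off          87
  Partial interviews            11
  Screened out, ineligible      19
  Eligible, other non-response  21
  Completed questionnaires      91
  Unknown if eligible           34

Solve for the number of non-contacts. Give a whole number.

64

Top = 91 + 11 = 102
RR2 = 102 / D = 0.331
D = 102 / 0.331 = 308.2
Rest of base = 244
non-contacts = 308.2 − 244 ≈ 64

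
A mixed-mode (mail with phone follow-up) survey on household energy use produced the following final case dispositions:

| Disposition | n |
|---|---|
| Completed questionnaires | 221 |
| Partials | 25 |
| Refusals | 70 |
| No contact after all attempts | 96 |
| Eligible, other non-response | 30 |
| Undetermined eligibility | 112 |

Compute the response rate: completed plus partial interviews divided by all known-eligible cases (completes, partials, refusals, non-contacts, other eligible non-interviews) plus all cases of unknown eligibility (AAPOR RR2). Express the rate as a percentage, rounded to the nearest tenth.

Numerator: 221 + 25 = 246
Base: 221 + 25 + 70 + 96 + 30 + 112 = 554
RR2 = 246 / 554 = 0.4440

44.4%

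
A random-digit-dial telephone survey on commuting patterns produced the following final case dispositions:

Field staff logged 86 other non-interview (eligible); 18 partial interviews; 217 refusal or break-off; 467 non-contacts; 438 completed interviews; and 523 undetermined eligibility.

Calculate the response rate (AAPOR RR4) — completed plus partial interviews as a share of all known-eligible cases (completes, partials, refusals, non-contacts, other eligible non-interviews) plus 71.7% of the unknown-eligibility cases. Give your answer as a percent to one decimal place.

28.5%

Numerator = 438 + 18 = 456
Known eligible = 438 + 18 + 217 + 467 + 86 = 1226
e × U = 0.7170 × 523 = 374.99
Denominator = 1226 + 374.99 = 1600.99
RR4 = 456 / 1600.99 = 0.2848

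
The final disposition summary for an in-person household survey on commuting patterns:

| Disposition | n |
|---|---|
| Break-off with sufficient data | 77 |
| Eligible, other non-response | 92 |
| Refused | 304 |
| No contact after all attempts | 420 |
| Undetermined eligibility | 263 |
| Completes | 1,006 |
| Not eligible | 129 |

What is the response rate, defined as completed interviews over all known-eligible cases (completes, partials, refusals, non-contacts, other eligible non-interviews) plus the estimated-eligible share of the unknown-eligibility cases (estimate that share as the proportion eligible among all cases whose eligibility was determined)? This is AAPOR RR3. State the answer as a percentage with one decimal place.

Numerator → 1006
Known eligible → 1006 + 77 + 304 + 420 + 92 = 1899
e = 1899 / (1899 + 129) = 1899 / 2028 = 0.9364
Estimated eligible among unknowns → 0.9364 × 263 = 246.27
Denominator → 1899 + 246.27 = 2145.27
RR3 = 1006 / 2145.27 = 0.4689

46.9%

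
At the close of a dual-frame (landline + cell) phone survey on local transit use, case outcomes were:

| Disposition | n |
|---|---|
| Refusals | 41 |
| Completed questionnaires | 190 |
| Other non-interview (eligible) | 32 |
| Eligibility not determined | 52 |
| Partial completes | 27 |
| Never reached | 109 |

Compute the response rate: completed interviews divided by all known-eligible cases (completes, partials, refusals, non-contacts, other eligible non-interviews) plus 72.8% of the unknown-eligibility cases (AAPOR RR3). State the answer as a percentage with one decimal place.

Num = 190
Determined eligible = 190 + 27 + 41 + 109 + 32 = 399
e × U = 0.7280 × 52 = 37.86
Denom = 399 + 37.86 = 436.86
RR3 = 190 / 436.86 = 0.4349

43.5%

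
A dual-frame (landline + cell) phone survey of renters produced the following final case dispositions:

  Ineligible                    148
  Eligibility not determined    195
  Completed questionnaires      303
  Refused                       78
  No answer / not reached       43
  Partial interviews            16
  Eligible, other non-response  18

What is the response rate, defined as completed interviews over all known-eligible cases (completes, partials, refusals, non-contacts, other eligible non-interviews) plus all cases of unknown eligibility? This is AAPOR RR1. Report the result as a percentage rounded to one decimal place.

Top = 303
Base = 303 + 16 + 78 + 43 + 18 + 195 = 653
RR1 = 303 / 653 = 0.4640

46.4%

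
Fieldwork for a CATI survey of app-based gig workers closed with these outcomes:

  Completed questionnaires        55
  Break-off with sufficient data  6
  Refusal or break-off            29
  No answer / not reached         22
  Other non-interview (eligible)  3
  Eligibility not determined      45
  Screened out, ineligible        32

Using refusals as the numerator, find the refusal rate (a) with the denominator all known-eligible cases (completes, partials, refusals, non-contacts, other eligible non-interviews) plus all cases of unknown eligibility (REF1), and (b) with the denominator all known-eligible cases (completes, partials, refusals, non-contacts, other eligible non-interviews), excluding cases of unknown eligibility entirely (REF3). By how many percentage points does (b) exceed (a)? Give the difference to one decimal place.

Num = 29
Denom = 55 + 6 + 29 + 22 + 3 + 45 = 160
REF1 = 29 / 160 = 0.1812
Denom = 55 + 6 + 29 + 22 + 3 = 115
REF3 = 29 / 115 = 0.2522
Difference = 25.22 − 18.12 = 7.10 percentage points

7.1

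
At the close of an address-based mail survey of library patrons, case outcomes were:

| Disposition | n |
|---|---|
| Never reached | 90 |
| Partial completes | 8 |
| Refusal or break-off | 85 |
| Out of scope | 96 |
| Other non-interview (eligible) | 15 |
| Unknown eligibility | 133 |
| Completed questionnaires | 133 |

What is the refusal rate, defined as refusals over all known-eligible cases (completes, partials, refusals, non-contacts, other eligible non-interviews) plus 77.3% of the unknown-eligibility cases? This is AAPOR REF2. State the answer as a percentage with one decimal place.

Num: 85
Determined eligible: 133 + 8 + 85 + 90 + 15 = 331
e × U: 0.7730 × 133 = 102.81
Denom: 331 + 102.81 = 433.81
REF2 = 85 / 433.81 = 0.1959

19.6%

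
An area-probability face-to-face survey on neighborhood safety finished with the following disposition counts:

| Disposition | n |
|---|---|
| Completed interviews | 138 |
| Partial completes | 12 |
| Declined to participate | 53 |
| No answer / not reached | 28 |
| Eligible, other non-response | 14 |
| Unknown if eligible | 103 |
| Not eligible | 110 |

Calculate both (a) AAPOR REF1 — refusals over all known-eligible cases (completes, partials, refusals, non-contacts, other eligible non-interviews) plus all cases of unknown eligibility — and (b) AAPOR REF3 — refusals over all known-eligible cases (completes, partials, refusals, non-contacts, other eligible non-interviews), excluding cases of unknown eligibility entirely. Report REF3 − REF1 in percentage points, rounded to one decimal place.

Numerator → 53
Denominator → 138 + 12 + 53 + 28 + 14 + 103 = 348
REF1 = 53 / 348 = 0.1523
Denominator → 138 + 12 + 53 + 28 + 14 = 245
REF3 = 53 / 245 = 0.2163
Difference = 21.63 − 15.23 = 6.40 percentage points

6.4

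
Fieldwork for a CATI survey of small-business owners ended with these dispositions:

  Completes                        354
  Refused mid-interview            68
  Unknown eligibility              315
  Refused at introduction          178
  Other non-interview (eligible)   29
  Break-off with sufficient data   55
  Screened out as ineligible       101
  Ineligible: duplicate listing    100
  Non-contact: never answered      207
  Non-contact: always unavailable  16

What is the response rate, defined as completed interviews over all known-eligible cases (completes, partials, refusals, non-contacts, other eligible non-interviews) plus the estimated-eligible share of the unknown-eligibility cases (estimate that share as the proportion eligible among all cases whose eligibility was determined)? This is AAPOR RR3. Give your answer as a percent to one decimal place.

Refused = 178 + 68 = 246
No answer / not reached = 207 + 16 = 223
Ineligible = 101 + 100 = 201
Num: 354
Determined eligible: 354 + 55 + 246 + 223 + 29 = 907
e = 907 / (907 + 201) = 907 / 1108 = 0.8186
Estimated eligible among unknowns: 0.8186 × 315 = 257.86
Base: 907 + 257.86 = 1164.86
RR3 = 354 / 1164.86 = 0.3039

30.4%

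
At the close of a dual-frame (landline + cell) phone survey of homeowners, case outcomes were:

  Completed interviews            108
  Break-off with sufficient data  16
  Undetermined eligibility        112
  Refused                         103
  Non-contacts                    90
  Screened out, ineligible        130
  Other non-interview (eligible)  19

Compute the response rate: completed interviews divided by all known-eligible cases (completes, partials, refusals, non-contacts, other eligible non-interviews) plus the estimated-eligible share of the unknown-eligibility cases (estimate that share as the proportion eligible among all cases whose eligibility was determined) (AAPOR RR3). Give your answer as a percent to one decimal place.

Num = 108
Eligible (known) = 108 + 16 + 103 + 90 + 19 = 336
e = 336 / (336 + 130) = 336 / 466 = 0.7210
Estimated eligible among unknowns = 0.7210 × 112 = 80.75
Denom = 336 + 80.75 = 416.75
RR3 = 108 / 416.75 = 0.2591

25.9%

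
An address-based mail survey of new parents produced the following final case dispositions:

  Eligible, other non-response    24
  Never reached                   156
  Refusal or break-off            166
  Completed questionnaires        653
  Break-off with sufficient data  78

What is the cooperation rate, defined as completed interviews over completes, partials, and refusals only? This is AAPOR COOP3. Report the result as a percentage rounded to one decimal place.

Top: 653
Base: 653 + 78 + 166 = 897
COOP3 = 653 / 897 = 0.7280

72.8%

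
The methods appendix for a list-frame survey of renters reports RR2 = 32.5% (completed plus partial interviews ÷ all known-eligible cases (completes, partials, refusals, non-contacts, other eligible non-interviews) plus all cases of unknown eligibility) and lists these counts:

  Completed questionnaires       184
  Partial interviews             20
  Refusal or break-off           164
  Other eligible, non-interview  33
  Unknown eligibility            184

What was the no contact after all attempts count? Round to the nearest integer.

43

Numerator: 184 + 20 = 204
RR2 = 204 / D = 0.325
D = 204 / 0.325 = 627.7
Other denominator terms total 585
no contact after all attempts = 627.7 − 585 ≈ 43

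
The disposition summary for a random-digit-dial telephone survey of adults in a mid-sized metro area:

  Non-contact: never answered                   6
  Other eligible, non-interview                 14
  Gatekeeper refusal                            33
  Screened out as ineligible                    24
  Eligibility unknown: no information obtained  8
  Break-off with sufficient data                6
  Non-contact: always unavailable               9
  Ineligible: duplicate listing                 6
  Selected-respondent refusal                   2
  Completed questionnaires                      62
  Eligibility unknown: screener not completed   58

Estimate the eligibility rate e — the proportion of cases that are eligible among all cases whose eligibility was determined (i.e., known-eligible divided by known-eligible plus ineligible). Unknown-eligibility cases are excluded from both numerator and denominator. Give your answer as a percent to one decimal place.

Refusals = 33 + 2 = 35
Non-contacts = 6 + 9 = 15
Undetermined eligibility = 58 + 8 = 66
Not eligible = 24 + 6 = 30
Eligible (known) = 62 + 6 + 35 + 15 + 14 = 132
e = 132 / (132 + 30) = 132 / 162 = 0.8148

81.5%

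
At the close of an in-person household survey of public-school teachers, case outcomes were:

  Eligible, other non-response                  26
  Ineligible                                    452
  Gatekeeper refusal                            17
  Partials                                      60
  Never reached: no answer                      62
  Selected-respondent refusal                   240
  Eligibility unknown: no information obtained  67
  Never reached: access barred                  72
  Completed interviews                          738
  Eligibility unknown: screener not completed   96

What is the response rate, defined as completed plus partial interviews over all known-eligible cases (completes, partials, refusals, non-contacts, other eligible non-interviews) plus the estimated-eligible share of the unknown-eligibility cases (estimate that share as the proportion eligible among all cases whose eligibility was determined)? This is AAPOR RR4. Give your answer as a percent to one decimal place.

Refused = 17 + 240 = 257
Never reached = 62 + 72 = 134
Unknown eligibility = 96 + 67 = 163
Numerator → 738 + 60 = 798
Eligible (known) → 738 + 60 + 257 + 134 + 26 = 1215
e = 1215 / (1215 + 452) = 1215 / 1667 = 0.7289
Eligible share of unknowns → 0.7289 × 163 = 118.81
Denom → 1215 + 118.81 = 1333.81
RR4 = 798 / 1333.81 = 0.5983

59.8%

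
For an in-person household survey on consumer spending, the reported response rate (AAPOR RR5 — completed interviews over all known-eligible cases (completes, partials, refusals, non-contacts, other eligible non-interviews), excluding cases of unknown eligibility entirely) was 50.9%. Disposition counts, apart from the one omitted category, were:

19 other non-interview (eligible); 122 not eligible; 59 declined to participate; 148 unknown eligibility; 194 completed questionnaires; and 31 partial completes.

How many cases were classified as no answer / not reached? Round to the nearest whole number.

78

RR5 = 194 / D = 0.509
D = 194 / 0.509 = 381.1
Rest of base = 303
no answer / not reached = 381.1 − 303 ≈ 78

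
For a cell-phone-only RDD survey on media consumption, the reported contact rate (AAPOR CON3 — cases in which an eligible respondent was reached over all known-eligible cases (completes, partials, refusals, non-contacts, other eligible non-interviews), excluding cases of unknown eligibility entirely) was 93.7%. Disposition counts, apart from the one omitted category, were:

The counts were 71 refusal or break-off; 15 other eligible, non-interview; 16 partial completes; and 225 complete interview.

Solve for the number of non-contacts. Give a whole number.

22

Num: 225 + 16 + 71 + 15 = 327
CON3 = 327 / D = 0.937
D = 327 / 0.937 = 349.0
Other denominator terms total 327
non-contacts = 349.0 − 327 ≈ 22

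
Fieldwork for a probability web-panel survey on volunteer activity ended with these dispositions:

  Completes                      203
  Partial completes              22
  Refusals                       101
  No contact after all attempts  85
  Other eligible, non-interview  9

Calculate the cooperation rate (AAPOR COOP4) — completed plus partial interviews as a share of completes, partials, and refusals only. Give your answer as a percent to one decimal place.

Numerator: 203 + 22 = 225
Base: 203 + 22 + 101 = 326
COOP4 = 225 / 326 = 0.6902

69.0%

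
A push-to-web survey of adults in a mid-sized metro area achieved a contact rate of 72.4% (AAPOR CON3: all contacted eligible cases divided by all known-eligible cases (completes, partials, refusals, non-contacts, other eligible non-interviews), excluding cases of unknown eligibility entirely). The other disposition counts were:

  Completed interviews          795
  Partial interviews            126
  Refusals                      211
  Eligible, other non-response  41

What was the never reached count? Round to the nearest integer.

Num = 795 + 126 + 211 + 41 = 1173
CON3 = 1173 / D = 0.724
D = 1173 / 0.724 = 1620.2
Remaining denominator categories sum to 1173
never reached = 1620.2 − 1173 ≈ 447

447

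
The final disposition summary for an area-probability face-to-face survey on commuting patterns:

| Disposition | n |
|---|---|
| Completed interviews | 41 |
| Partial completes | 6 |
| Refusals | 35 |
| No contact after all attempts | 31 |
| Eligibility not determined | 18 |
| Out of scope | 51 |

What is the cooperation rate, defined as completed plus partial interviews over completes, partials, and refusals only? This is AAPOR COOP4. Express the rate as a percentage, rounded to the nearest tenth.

Top = 41 + 6 = 47
Base = 41 + 6 + 35 = 82
COOP4 = 47 / 82 = 0.5732

57.3%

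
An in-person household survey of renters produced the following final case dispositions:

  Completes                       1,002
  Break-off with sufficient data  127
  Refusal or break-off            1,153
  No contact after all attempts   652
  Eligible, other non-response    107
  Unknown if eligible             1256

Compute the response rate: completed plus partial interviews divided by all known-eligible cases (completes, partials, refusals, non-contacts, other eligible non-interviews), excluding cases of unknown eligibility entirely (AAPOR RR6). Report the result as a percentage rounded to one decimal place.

37.1%

Top → 1002 + 127 = 1129
Base → 1002 + 127 + 1153 + 652 + 107 = 3041
RR6 = 1129 / 3041 = 0.3713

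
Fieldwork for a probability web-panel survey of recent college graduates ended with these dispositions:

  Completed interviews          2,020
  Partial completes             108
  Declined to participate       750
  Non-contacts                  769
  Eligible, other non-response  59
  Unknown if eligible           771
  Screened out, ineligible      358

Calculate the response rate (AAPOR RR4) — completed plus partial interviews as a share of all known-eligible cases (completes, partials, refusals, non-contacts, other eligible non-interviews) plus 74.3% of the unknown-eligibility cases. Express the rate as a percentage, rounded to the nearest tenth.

Top = 2020 + 108 = 2128
Known eligible = 2020 + 108 + 750 + 769 + 59 = 3706
Eligible share of unknowns = 0.7430 × 771 = 572.85
Denom = 3706 + 572.85 = 4278.85
RR4 = 2128 / 4278.85 = 0.4973

49.7%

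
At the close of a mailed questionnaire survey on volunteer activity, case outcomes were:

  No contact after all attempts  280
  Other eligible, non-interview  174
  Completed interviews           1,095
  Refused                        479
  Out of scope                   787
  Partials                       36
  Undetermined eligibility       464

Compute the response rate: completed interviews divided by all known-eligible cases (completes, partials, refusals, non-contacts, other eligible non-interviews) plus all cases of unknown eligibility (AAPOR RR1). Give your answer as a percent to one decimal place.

43.3%

Num = 1095
Denom = 1095 + 36 + 479 + 280 + 174 + 464 = 2528
RR1 = 1095 / 2528 = 0.4331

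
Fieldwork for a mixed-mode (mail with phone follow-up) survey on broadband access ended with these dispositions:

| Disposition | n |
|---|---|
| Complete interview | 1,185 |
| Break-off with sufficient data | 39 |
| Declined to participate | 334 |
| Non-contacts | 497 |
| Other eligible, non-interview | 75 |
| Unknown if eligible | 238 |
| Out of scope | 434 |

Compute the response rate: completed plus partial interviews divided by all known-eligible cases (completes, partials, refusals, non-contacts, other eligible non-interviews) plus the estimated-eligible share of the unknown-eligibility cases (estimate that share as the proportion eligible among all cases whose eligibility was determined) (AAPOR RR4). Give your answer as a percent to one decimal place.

Numerator = 1185 + 39 = 1224
Known eligible = 1185 + 39 + 334 + 497 + 75 = 2130
e = 2130 / (2130 + 434) = 2130 / 2564 = 0.8307
Estimated eligible among unknowns = 0.8307 × 238 = 197.71
Base = 2130 + 197.71 = 2327.71
RR4 = 1224 / 2327.71 = 0.5258

52.6%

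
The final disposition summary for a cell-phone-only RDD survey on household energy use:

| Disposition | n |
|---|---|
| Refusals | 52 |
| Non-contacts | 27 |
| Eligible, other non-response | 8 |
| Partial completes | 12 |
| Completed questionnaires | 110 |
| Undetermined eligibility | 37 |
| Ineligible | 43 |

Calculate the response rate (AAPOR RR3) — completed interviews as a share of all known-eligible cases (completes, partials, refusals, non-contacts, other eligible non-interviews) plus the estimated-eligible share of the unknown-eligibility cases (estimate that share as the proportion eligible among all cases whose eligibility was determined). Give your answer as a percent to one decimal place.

45.9%

Top = 110
Determined eligible = 110 + 12 + 52 + 27 + 8 = 209
e = 209 / (209 + 43) = 209 / 252 = 0.8294
Eligible share of unknowns = 0.8294 × 37 = 30.69
Denom = 209 + 30.69 = 239.69
RR3 = 110 / 239.69 = 0.4589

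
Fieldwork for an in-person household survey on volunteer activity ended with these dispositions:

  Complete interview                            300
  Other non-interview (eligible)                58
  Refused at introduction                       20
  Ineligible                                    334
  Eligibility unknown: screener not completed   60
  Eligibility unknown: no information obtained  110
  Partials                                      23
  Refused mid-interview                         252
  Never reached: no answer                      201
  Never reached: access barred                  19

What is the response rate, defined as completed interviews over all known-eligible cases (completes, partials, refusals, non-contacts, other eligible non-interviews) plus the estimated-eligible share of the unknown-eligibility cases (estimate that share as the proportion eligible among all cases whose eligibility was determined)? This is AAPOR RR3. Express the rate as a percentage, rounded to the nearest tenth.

30.1%

Refusal or break-off = 20 + 252 = 272
No answer / not reached = 201 + 19 = 220
Unknown if eligible = 60 + 110 = 170
Num: 300
Eligible (known): 300 + 23 + 272 + 220 + 58 = 873
e = 873 / (873 + 334) = 873 / 1207 = 0.7233
e × U: 0.7233 × 170 = 122.96
Base: 873 + 122.96 = 995.96
RR3 = 300 / 995.96 = 0.3012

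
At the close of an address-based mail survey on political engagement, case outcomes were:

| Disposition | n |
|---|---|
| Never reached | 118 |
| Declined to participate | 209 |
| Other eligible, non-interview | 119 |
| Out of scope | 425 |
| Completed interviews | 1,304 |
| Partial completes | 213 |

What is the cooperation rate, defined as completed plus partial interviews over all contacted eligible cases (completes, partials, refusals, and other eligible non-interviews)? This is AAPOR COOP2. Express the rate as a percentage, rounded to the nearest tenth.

82.2%

Num: 1304 + 213 = 1517
Denominator: 1304 + 213 + 209 + 119 = 1845
COOP2 = 1517 / 1845 = 0.8222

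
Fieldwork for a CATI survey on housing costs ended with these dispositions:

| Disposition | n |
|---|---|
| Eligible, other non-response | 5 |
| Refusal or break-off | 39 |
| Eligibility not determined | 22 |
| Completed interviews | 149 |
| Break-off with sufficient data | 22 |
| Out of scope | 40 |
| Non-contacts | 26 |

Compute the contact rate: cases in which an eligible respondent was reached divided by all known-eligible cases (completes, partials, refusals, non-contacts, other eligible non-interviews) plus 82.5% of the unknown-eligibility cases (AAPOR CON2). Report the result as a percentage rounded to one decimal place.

Numerator = 149 + 22 + 39 + 5 = 215
Determined eligible = 149 + 22 + 39 + 26 + 5 = 241
e × U = 0.8250 × 22 = 18.15
Base = 241 + 18.15 = 259.15
CON2 = 215 / 259.15 = 0.8296

83.0%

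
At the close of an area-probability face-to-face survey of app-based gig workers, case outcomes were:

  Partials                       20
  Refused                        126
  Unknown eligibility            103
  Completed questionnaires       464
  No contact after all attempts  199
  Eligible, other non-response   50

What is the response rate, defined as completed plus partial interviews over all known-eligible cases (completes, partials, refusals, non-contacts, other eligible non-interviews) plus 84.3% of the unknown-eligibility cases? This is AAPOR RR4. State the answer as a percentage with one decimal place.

51.2%

Top: 464 + 20 = 484
Known eligible: 464 + 20 + 126 + 199 + 50 = 859
Eligible share of unknowns: 0.8430 × 103 = 86.83
Base: 859 + 86.83 = 945.83
RR4 = 484 / 945.83 = 0.5117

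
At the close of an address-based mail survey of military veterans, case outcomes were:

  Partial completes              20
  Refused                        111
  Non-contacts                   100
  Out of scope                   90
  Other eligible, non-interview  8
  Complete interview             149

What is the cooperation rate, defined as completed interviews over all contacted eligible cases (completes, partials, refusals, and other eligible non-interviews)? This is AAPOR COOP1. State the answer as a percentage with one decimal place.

51.7%

Numerator → 149
Denom → 149 + 20 + 111 + 8 = 288
COOP1 = 149 / 288 = 0.5174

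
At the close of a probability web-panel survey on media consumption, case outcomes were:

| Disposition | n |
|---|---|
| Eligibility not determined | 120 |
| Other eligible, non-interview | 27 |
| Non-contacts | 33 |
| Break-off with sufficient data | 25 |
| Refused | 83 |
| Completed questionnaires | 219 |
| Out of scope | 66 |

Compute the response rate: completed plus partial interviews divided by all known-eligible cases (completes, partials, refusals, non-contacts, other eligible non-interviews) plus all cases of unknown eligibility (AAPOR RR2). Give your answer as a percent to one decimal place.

Num = 219 + 25 = 244
Base = 219 + 25 + 83 + 33 + 27 + 120 = 507
RR2 = 244 / 507 = 0.4813

48.1%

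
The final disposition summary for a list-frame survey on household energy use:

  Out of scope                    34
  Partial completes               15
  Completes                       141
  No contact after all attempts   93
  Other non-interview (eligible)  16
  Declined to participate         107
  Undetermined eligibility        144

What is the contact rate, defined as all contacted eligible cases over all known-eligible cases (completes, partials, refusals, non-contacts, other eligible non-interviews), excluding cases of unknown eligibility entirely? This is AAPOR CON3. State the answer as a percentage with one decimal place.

Top → 141 + 15 + 107 + 16 = 279
Base → 141 + 15 + 107 + 93 + 16 = 372
CON3 = 279 / 372 = 0.7500

75.0%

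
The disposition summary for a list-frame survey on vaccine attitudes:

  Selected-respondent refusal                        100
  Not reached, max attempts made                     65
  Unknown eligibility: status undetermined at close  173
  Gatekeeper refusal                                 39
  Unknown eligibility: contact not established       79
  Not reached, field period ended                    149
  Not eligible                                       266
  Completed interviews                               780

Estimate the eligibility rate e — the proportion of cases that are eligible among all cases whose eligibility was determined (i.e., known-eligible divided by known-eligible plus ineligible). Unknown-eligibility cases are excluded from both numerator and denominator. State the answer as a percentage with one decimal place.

81.0%

Refused = 39 + 100 = 139
Non-contacts = 149 + 65 = 214
Eligibility not determined = 79 + 173 = 252
Known eligible: 780 + 139 + 214 = 1133
e = 1133 / (1133 + 266) = 1133 / 1399 = 0.8099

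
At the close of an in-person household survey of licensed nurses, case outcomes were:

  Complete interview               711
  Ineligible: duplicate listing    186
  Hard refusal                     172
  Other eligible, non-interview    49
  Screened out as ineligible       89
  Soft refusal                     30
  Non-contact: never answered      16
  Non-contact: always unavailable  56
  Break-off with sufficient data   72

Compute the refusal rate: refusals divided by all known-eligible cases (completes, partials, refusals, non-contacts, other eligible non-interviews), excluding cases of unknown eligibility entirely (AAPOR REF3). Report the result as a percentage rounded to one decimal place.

18.3%

Refused = 172 + 30 = 202
Non-contacts = 16 + 56 = 72
Out of scope = 89 + 186 = 275
Num = 202
Denom = 711 + 72 + 202 + 72 + 49 = 1106
REF3 = 202 / 1106 = 0.1826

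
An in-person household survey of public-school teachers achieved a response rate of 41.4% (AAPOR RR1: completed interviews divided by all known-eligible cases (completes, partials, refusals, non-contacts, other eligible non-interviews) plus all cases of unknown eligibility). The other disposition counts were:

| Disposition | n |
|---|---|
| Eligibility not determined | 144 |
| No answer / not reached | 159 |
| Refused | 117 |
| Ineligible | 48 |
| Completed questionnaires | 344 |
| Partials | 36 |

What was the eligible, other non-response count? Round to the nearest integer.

31

RR1 = 344 / D = 0.414
D = 344 / 0.414 = 830.9
Other denominator terms total 800
eligible, other non-response = 830.9 − 800 ≈ 31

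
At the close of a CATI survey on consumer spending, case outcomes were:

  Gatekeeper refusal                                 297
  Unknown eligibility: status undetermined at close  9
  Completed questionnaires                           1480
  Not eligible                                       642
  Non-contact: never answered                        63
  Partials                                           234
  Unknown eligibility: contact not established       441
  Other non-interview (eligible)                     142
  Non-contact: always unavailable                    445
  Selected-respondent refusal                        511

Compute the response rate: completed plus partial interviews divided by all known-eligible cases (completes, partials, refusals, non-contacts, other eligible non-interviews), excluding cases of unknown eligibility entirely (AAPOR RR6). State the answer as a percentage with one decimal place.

54.0%

Refusal or break-off = 297 + 511 = 808
No contact after all attempts = 63 + 445 = 508
Undetermined eligibility = 441 + 9 = 450
Num = 1480 + 234 = 1714
Denominator = 1480 + 234 + 808 + 508 + 142 = 3172
RR6 = 1714 / 3172 = 0.5404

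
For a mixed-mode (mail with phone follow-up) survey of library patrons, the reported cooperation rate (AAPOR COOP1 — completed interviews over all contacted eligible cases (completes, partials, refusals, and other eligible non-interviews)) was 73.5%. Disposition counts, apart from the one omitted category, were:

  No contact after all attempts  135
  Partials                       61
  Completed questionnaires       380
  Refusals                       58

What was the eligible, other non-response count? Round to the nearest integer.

18

COOP1 = 380 / D = 0.735
D = 380 / 0.735 = 517.0
Remaining denominator categories sum to 499
eligible, other non-response = 517.0 − 499 ≈ 18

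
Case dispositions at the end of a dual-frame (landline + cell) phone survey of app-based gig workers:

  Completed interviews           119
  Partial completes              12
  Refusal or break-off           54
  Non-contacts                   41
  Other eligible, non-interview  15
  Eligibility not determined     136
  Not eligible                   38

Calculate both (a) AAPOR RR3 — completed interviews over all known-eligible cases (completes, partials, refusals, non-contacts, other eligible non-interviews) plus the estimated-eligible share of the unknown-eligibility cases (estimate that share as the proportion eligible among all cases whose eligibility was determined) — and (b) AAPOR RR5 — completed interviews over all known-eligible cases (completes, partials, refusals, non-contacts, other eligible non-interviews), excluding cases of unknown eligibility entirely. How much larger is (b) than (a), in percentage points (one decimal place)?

16.2

Numerator → 119
Eligible (known) → 119 + 12 + 54 + 41 + 15 = 241
e = 241 / (241 + 38) = 241 / 279 = 0.8638
e × U → 0.8638 × 136 = 117.48
Base → 241 + 117.48 = 358.48
RR3 = 119 / 358.48 = 0.3320
Base → 119 + 12 + 54 + 41 + 15 = 241
RR5 = 119 / 241 = 0.4938
Difference = 49.38 − 33.20 = 16.18 percentage points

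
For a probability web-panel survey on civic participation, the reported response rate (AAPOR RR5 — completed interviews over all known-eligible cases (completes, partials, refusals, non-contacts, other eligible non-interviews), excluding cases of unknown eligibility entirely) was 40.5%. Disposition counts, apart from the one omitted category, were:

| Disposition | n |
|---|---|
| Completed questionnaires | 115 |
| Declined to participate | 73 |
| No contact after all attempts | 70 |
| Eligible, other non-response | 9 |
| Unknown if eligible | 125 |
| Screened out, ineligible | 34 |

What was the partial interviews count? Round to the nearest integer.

RR5 = 115 / D = 0.405
D = 115 / 0.405 = 284.0
Other denominator terms total 267
partial interviews = 284.0 − 267 ≈ 17

17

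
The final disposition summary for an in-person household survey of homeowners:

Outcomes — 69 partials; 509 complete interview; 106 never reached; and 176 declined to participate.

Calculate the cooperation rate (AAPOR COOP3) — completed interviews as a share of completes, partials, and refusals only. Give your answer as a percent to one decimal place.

67.5%

Top: 509
Base: 509 + 69 + 176 = 754
COOP3 = 509 / 754 = 0.6751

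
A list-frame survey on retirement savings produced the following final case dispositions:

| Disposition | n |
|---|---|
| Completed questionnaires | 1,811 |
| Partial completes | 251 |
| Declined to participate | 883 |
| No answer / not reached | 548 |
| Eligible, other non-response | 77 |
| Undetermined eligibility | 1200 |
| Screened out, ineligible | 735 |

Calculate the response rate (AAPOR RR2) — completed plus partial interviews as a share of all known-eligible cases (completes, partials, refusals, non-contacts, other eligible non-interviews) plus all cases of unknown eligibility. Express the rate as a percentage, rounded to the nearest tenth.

43.2%

Num: 1811 + 251 = 2062
Base: 1811 + 251 + 883 + 548 + 77 + 1200 = 4770
RR2 = 2062 / 4770 = 0.4323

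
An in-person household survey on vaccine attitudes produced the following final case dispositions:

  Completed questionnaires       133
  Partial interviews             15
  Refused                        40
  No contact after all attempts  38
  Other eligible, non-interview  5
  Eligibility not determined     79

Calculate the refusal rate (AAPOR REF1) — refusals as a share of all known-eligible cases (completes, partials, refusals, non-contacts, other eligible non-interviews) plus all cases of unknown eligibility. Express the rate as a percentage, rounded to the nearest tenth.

Num → 40
Base → 133 + 15 + 40 + 38 + 5 + 79 = 310
REF1 = 40 / 310 = 0.1290

12.9%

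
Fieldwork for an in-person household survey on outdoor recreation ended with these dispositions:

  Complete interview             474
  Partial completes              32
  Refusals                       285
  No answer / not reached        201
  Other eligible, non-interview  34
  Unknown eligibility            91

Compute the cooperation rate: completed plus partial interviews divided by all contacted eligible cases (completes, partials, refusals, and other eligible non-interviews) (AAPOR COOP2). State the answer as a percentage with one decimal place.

Num: 474 + 32 = 506
Denominator: 474 + 32 + 285 + 34 = 825
COOP2 = 506 / 825 = 0.6133

61.3%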